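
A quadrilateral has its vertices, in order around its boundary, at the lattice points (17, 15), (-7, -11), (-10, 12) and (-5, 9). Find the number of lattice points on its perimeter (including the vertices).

Along each edge there are gcd(|Δx|,|Δy|)+1 lattice points, so counting each shared vertex once the boundary has gcd(24,26) + gcd(3,23) + gcd(5,3) + gcd(22,6) = 2+1+1+2 = 6.

6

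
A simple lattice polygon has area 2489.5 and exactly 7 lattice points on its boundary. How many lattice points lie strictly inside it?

2487

From Pick's theorem, I = A − B/2 + 1 = 2489.5 − 7/2 + 1 = 2487.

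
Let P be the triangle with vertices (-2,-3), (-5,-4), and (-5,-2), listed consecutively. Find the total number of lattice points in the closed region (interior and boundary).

The shoelace formula gives twice the area as |((-2)·(-4) − (-5)·(-3)) + ((-5)·(-2) − (-5)·(-4)) + ((-5)·(-3) − (-2)·(-2))| = 6, so the area is 3.
The number of boundary lattice points is Σ gcd(|Δx|,|Δy|) = gcd(3,1) + gcd(0,2) + gcd(3,1) = 1+2+1 = 4.
Pick's theorem gives I = A − B/2 + 1 = 3 − 4/2 + 1 = 2, so the closed region contains I + B = 2 + 4 = 6 lattice points.

6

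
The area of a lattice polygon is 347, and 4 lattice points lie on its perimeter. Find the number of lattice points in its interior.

From Pick's theorem, I = A − B/2 + 1 = 347 − 4/2 + 1 = 346.

346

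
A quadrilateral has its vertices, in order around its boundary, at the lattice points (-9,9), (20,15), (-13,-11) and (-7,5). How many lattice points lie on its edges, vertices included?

Along each edge there are gcd(|Δx|,|Δy|)+1 lattice points, so counting each shared vertex once the boundary has gcd(29,6) + gcd(33,26) + gcd(6,16) + gcd(2,4) = 1+1+2+2 = 6.

6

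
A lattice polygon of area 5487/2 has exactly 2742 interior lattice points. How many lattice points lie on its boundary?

5

Pick's theorem gives A = I + B/2 − 1, so B = 2(A − I + 1) = 2(5487/2 − 2742 + 1) = 5.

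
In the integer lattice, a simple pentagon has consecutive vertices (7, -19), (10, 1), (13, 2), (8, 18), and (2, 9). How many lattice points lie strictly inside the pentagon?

176

By the shoelace formula, twice the signed area is |[7·1 − 10·(-19)] + [10·2 − 13·1] + [13·18 − 8·2] + [8·9 − 2·18] + [2·(-19) − 7·9]| = 357, so the area is 357/2.
Summing gcd(|Δx|,|Δy|) over the edges gives the boundary count: gcd(3,20) + gcd(3,1) + gcd(5,16) + gcd(6,9) + gcd(5,28) = 1+1+1+3+1 = 7.
Pick's theorem gives I = A − B/2 + 1 = 357/2 − 7/2 + 1 = 176.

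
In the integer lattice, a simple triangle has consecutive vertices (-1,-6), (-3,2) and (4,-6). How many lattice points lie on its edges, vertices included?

Summing gcd(|Δx|,|Δy|) over the edges gives the boundary count: gcd(2,8) + gcd(7,8) + gcd(5,0) = 2+1+5 = 8.

8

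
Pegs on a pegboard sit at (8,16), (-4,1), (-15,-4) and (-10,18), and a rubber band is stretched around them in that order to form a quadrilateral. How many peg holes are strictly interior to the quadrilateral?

253

The shoelace formula gives twice the area as |[8·1 − (-4)·16] + [(-4)·(-4) − (-15)·1] + [(-15)·18 − (-10)·(-4)] + [(-10)·16 − 8·18]| = 511, so the area is 511/2.
Summing gcd(|Δx|,|Δy|) over the edges gives the boundary count: gcd(12,15) + gcd(11,5) + gcd(5,22) + gcd(18,2) = 3+1+1+2 = 7.
By Pick's theorem A = I + B/2 − 1, so I = 511/2 − 7/2 + 1 = 253.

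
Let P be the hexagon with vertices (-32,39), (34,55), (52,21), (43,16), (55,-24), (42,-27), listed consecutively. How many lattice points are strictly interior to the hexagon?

The shoelace formula gives twice the area as |[(-32)·55 − 34·39] + [34·21 − 52·55] + [52·16 − 43·21] + [43·(-24) − 55·16] + [55·(-27) − 42·(-24)] + [42·39 − (-32)·(-27)]| = 6918, so the area is 3459.
Along each edge there are gcd(|Δx|,|Δy|)+1 lattice points, so counting each shared vertex once the boundary has gcd(66,16) + gcd(18,34) + gcd(9,5) + gcd(12,40) + gcd(13,3) + gcd(74,66) = 2+2+1+4+1+2 = 12.
Pick's theorem gives I = A − B/2 + 1 = 3459 − 12/2 + 1 = 3454.

3454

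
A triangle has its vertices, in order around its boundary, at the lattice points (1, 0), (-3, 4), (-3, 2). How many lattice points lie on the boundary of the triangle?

8

Along each edge there are gcd(|Δx|,|Δy|)+1 lattice points, so counting each shared vertex once the boundary has gcd(4,4) + gcd(0,2) + gcd(4,2) = 4+2+2 = 8.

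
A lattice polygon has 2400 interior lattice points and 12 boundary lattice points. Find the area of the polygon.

Pick's theorem states A = I + B/2 − 1, so A = 2400 + 12/2 − 1 = 2405.

2405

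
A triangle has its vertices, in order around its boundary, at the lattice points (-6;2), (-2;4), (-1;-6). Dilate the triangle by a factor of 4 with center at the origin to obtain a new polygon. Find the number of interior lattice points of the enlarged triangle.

By the shoelace formula, twice the signed area is |((-6)·4 − (-2)·2) + ((-2)·(-6) − (-1)·4) + ((-1)·2 − (-6)·(-6))| = 42, so the area is 21.
The number of boundary lattice points is Σ gcd(|Δx|,|Δy|) = gcd(4,2) + gcd(1,10) + gcd(5,8) = 2+1+1 = 4.
Scaling by 4 multiplies the area by 4² = 16 (so the new area is 336) and multiplies the boundary lattice-point count by 4, giving 16.
By Pick's theorem, the interior count of the dilated polygon is 336 − 16/2 + 1 = 329.

329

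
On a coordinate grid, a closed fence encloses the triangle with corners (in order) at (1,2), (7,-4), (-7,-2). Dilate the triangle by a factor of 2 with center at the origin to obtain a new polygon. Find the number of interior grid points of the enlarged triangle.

133

Using the shoelace formula, 2A = |(1·(-4) − 7·2) + (7·(-2) − (-7)·(-4)) + ((-7)·2 − 1·(-2))| = 72, so the area is 36.
Summing gcd(|Δx|,|Δy|) over the edges gives the boundary count: gcd(6,6) + gcd(14,2) + gcd(8,4) = 6+2+4 = 12.
Scaling by 2 multiplies the area by 2² = 4 (so the new area is 144) and multiplies the boundary lattice-point count by 2, giving 24.
By Pick's theorem, the interior count of the dilated polygon is 144 − 24/2 + 1 = 133.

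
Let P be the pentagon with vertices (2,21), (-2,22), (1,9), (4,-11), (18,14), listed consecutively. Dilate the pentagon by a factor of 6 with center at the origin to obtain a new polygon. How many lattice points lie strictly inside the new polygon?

Using the shoelace formula, 2A = |[2·22 − (-2)·21] + [(-2)·9 − 1·22] + [1·(-11) − 4·9] + [4·14 − 18·(-11)] + [18·21 − 2·14]| = 603, so the area is 603/2.
Summing gcd(|Δx|,|Δy|) over the edges gives the boundary count: gcd(4,1) + gcd(3,13) + gcd(3,20) + gcd(14,25) + gcd(16,7) = 1+1+1+1+1 = 5.
Scaling by 6 multiplies the area by 6² = 36 (so the new area is 10854) and multiplies the boundary lattice-point count by 6, giving 30.
By Pick's theorem, the interior count of the dilated polygon is 10854 − 30/2 + 1 = 10840.

10840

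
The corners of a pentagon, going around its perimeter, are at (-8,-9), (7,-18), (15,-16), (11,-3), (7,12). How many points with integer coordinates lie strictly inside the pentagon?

Using the shoelace formula, 2A = |((-8)·(-18) − 7·(-9)) + (7·(-16) − 15·(-18)) + (15·(-3) − 11·(-16)) + (11·12 − 7·(-3)) + (7·(-9) − (-8)·12)| = 682, so the area is 341.
Summing gcd(|Δx|,|Δy|) over the edges gives the boundary count: gcd(15,9) + gcd(8,2) + gcd(4,13) + gcd(4,15) + gcd(15,21) = 3+2+1+1+3 = 10.
By Pick's theorem A = I + B/2 − 1, so I = 341 − 10/2 + 1 = 337.

337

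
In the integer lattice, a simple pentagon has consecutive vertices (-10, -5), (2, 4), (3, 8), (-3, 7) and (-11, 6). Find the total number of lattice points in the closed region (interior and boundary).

By the shoelace formula, twice the signed area is |((-10)·4 − 2·(-5)) + (2·8 − 3·4) + (3·7 − (-3)·8) + ((-3)·6 − (-11)·7) + ((-11)·(-5) − (-10)·6)| = 193, so the area is 96.5.
Along each edge there are gcd(|Δx|,|Δy|)+1 lattice points, so counting each shared vertex once the boundary has gcd(12,9) + gcd(1,4) + gcd(6,1) + gcd(8,1) + gcd(1,11) = 3+1+1+1+1 = 7.
Pick's theorem gives I = A − B/2 + 1 = 96.5 − 7/2 + 1 = 94, so the closed region contains I + B = 94 + 7 = 101 lattice points.

101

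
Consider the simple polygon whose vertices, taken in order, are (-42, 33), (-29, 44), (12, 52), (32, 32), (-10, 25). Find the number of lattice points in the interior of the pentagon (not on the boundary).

1166

By the shoelace formula, twice the signed area is |[(-42)·44 − (-29)·33] + [(-29)·52 − 12·44] + [12·32 − 32·52] + [32·25 − (-10)·32] + [(-10)·33 − (-42)·25]| = 2367, so the area is 2367/2.
Along each edge there are gcd(|Δx|,|Δy|)+1 lattice points, so counting each shared vertex once the boundary has gcd(13,11) + gcd(41,8) + gcd(20,20) + gcd(42,7) + gcd(32,8) = 1+1+20+7+8 = 37.
Pick's theorem gives I = A − B/2 + 1 = 2367/2 − 37/2 + 1 = 1166.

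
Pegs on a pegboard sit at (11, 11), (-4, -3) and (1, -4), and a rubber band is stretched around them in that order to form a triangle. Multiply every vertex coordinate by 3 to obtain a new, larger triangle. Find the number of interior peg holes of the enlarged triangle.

The shoelace formula gives twice the area as |[11·(-3) − (-4)·11] + [(-4)·(-4) − 1·(-3)] + [1·11 − 11·(-4)]| = 85, so the area is 42.5.
Along each edge there are gcd(|Δx|,|Δy|)+1 lattice points, so counting each shared vertex once the boundary has gcd(15,14) + gcd(5,1) + gcd(10,15) = 1+1+5 = 7.
Scaling by 3 multiplies the area by 3² = 9 (so the new area is 765/2) and multiplies the boundary lattice-point count by 3, giving 21.
By Pick's theorem, the interior count of the dilated polygon is 765/2 − 21/2 + 1 = 373.

373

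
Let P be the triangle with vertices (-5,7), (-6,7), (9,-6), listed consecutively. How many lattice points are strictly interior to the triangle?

Using the shoelace formula, 2A = |[(-5)·7 − (-6)·7] + [(-6)·(-6) − 9·7] + [9·7 − (-5)·(-6)]| = 13, so the area is 6.5.
Summing gcd(|Δx|,|Δy|) over the edges gives the boundary count: gcd(1,0) + gcd(15,13) + gcd(14,13) = 1+1+1 = 3.
Pick's theorem gives I = A − B/2 + 1 = 6.5 − 3/2 + 1 = 6.

6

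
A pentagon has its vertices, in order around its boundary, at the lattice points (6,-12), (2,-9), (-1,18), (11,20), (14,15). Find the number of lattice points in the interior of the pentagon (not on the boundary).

294

Using the shoelace formula, 2A = |(6·(-9) − 2·(-12)) + (2·18 − (-1)·(-9)) + ((-1)·20 − 11·18) + (11·15 − 14·20) + (14·(-12) − 6·15)| = 594, so the area is 297.
Summing gcd(|Δx|,|Δy|) over the edges gives the boundary count: gcd(4,3) + gcd(3,27) + gcd(12,2) + gcd(3,5) + gcd(8,27) = 1+3+2+1+1 = 8.
Pick's theorem gives I = A − B/2 + 1 = 297 − 8/2 + 1 = 294.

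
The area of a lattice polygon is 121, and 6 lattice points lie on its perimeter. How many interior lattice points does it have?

From Pick's theorem, I = A − B/2 + 1 = 121 − 6/2 + 1 = 119.

119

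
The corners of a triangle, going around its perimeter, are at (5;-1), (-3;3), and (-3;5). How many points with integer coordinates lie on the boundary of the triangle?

8

The number of boundary lattice points is Σ gcd(|Δx|,|Δy|) = gcd(8,4) + gcd(0,2) + gcd(8,6) = 4+2+2 = 8.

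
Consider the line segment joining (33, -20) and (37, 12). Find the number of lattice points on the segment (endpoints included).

5

The number of lattice points on a segment between lattice points is gcd(|Δx|,|Δy|) + 1 = gcd(4,32) + 1 = 4 + 1 = 5.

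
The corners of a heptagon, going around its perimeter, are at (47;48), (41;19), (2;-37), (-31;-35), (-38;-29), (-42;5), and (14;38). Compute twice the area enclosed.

The shoelace formula gives twice the area as |[47·19 − 41·48] + [41·(-37) − 2·19] + [2·(-35) − (-31)·(-37)] + [(-31)·(-29) − (-38)·(-35)] + [(-38)·5 − (-42)·(-29)] + [(-42)·38 − 14·5] + [14·48 − 47·38]| = 8466, so the area is 4233.

8466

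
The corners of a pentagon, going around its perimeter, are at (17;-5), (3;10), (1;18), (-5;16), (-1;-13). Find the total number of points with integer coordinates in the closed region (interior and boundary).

326

By the shoelace formula, twice the signed area is |[17·10 − 3·(-5)] + [3·18 − 1·10] + [1·16 − (-5)·18] + [(-5)·(-13) − (-1)·16] + [(-1)·(-5) − 17·(-13)]| = 642, so the area is 321.
The number of boundary lattice points is Σ gcd(|Δx|,|Δy|) = gcd(14,15) + gcd(2,8) + gcd(6,2) + gcd(4,29) + gcd(18,8) = 1+2+2+1+2 = 8.
Pick's theorem gives I = A − B/2 + 1 = 321 − 8/2 + 1 = 318, so the closed region contains I + B = 318 + 8 = 326 lattice points.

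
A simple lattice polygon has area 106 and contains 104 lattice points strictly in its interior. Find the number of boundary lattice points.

Pick's theorem gives A = I + B/2 − 1, so B = 2(A − I + 1) = 2(106 − 104 + 1) = 6.

6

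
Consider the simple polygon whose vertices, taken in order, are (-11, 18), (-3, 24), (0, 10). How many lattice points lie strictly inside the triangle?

The shoelace formula gives twice the area as |[(-11)·24 − (-3)·18] + [(-3)·10 − 0·24] + [0·18 − (-11)·10]| = 130, so the area is 65.
Along each edge there are gcd(|Δx|,|Δy|)+1 lattice points, so counting each shared vertex once the boundary has gcd(8,6) + gcd(3,14) + gcd(11,8) = 2+1+1 = 4.
By Pick's theorem A = I + B/2 − 1, so I = 65 − 4/2 + 1 = 64.

64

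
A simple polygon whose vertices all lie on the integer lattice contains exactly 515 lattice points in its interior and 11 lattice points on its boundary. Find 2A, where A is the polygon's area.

Pick's theorem states A = I + B/2 − 1, so A = 515 + 11/2 − 1 = 1039/2.
Hence 2A = 1039.

1039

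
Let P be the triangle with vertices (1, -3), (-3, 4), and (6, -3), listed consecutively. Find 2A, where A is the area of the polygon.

35

Using the shoelace formula, 2A = |[1·4 − (-3)·(-3)] + [(-3)·(-3) − 6·4] + [6·(-3) − 1·(-3)]| = 35, so the area is 35/2.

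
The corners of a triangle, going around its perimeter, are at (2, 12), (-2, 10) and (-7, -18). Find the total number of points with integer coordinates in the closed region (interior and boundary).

By the shoelace formula, twice the signed area is |(2·10 − (-2)·12) + ((-2)·(-18) − (-7)·10) + ((-7)·12 − 2·(-18))| = 102, so the area is 51.
Summing gcd(|Δx|,|Δy|) over the edges gives the boundary count: gcd(4,2) + gcd(5,28) + gcd(9,30) = 2+1+3 = 6.
Pick's theorem gives I = A − B/2 + 1 = 51 − 6/2 + 1 = 49, so the closed region contains I + B = 49 + 6 = 55 lattice points.

55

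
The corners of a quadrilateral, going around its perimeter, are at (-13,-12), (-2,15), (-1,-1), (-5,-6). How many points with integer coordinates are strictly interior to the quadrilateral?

108

Using the shoelace formula, 2A = |[(-13)·15 − (-2)·(-12)] + [(-2)·(-1) − (-1)·15] + [(-1)·(-6) − (-5)·(-1)] + [(-5)·(-12) − (-13)·(-6)]| = 219, so the area is 109.5.
The number of boundary lattice points is Σ gcd(|Δx|,|Δy|) = gcd(11,27) + gcd(1,16) + gcd(4,5) + gcd(8,6) = 1+1+1+2 = 5.
By Pick's theorem A = I + B/2 − 1, so I = 109.5 − 5/2 + 1 = 108.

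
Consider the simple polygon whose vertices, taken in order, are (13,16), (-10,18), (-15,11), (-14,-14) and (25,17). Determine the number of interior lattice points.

603

The shoelace formula gives twice the area as |(13·18 − (-10)·16) + ((-10)·11 − (-15)·18) + ((-15)·(-14) − (-14)·11) + ((-14)·17 − 25·(-14)) + (25·16 − 13·17)| = 1209, so the area is 604.5.
Along each edge there are gcd(|Δx|,|Δy|)+1 lattice points, so counting each shared vertex once the boundary has gcd(23,2) + gcd(5,7) + gcd(1,25) + gcd(39,31) + gcd(12,1) = 1+1+1+1+1 = 5.
Pick's theorem gives I = A − B/2 + 1 = 604.5 − 5/2 + 1 = 603.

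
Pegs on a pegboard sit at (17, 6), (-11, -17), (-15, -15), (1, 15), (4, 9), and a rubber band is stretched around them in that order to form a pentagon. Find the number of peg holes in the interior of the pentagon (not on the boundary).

348

Using the shoelace formula, 2A = |(17·(-17) − (-11)·6) + ((-11)·(-15) − (-15)·(-17)) + ((-15)·15 − 1·(-15)) + (1·9 − 4·15) + (4·6 − 17·9)| = 703, so the area is 351.5.
Along each edge there are gcd(|Δx|,|Δy|)+1 lattice points, so counting each shared vertex once the boundary has gcd(28,23) + gcd(4,2) + gcd(16,30) + gcd(3,6) + gcd(13,3) = 1+2+2+3+1 = 9.
By Pick's theorem A = I + B/2 − 1, so I = 351.5 − 9/2 + 1 = 348.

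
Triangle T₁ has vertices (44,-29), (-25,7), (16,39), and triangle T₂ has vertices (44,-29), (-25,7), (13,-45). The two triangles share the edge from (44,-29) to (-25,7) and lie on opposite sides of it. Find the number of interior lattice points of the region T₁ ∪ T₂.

The union is the simple quadrilateral with vertices (44,-29), (16,39), (-25,7), (13,-45) in order.
Using the shoelace formula, 2A = |(44·39 − 16·(-29)) + (16·7 − (-25)·39) + ((-25)·(-45) − 13·7) + (13·(-29) − 44·(-45))| = 5904, so the area is 2952.
Summing gcd(|Δx|,|Δy|) over the edges gives the boundary count: gcd(28,68) + gcd(41,32) + gcd(38,52) + gcd(31,16) = 4+1+2+1 = 8.
By Pick's theorem I = A − B/2 + 1 = 2952 − 8/2 + 1 = 2949.

2949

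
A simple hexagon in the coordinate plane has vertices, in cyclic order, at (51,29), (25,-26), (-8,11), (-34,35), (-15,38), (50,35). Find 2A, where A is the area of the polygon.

By the shoelace formula, twice the signed area is |[51·(-26) − 25·29] + [25·11 − (-8)·(-26)] + [(-8)·35 − (-34)·11] + [(-34)·38 − (-15)·35] + [(-15)·35 − 50·38] + [50·29 − 51·35]| = 5417, so the area is 5417/2.

5417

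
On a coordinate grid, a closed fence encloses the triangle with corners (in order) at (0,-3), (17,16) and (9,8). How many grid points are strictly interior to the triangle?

4

By the shoelace formula, twice the signed area is |(0·16 − 17·(-3)) + (17·8 − 9·16) + (9·(-3) − 0·8)| = 16, so the area is 8.
Summing gcd(|Δx|,|Δy|) over the edges gives the boundary count: gcd(17,19) + gcd(8,8) + gcd(9,11) = 1+8+1 = 10.
By Pick's theorem A = I + B/2 − 1, so I = 8 − 10/2 + 1 = 4.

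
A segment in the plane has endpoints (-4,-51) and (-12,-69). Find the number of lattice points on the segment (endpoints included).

The number of lattice points on a segment between lattice points is gcd(|Δx|,|Δy|) + 1 = gcd(8,18) + 1 = 2 + 1 = 3.

3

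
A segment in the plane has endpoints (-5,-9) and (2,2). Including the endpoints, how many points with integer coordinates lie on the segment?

The number of lattice points on a segment between lattice points is gcd(|Δx|,|Δy|) + 1 = gcd(7,11) + 1 = 1 + 1 = 2.

2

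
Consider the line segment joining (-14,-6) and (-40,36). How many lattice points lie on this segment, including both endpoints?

3

The number of lattice points on a segment between lattice points is gcd(|Δx|,|Δy|) + 1 = gcd(26,42) + 1 = 2 + 1 = 3.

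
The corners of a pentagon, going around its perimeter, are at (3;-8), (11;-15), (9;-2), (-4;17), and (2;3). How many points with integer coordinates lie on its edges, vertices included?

6

The number of boundary lattice points is Σ gcd(|Δx|,|Δy|) = gcd(8,7) + gcd(2,13) + gcd(13,19) + gcd(6,14) + gcd(1,11) = 1+1+1+2+1 = 6.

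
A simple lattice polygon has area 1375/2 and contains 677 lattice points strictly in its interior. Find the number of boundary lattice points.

Pick's theorem gives A = I + B/2 − 1, so B = 2(A − I + 1) = 2(1375/2 − 677 + 1) = 23.

23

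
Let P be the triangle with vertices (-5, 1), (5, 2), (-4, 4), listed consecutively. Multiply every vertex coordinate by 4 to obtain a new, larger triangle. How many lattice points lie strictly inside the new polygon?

By the shoelace formula, twice the signed area is |[(-5)·2 − 5·1] + [5·4 − (-4)·2] + [(-4)·1 − (-5)·4]| = 29, so the area is 14.5.
Summing gcd(|Δx|,|Δy|) over the edges gives the boundary count: gcd(10,1) + gcd(9,2) + gcd(1,3) = 1+1+1 = 3.
Scaling by 4 multiplies the area by 4² = 16 (so the new area is 232) and multiplies the boundary lattice-point count by 4, giving 12.
By Pick's theorem, the interior count of the dilated polygon is 232 − 12/2 + 1 = 227.

227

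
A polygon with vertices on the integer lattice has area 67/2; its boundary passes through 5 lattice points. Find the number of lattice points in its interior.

32

Pick's theorem A = I + B/2 − 1 rearranges to I = A − B/2 + 1 = 67/2 − 5/2 + 1 = 32.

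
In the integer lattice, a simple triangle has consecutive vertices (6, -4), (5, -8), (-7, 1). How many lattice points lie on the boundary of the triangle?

Summing gcd(|Δx|,|Δy|) over the edges gives the boundary count: gcd(1,4) + gcd(12,9) + gcd(13,5) = 1+3+1 = 5.

5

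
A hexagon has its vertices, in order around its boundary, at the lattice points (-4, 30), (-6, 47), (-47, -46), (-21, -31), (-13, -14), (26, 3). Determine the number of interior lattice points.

By the shoelace formula, twice the signed area is |((-4)·47 − (-6)·30) + ((-6)·(-46) − (-47)·47) + ((-47)·(-31) − (-21)·(-46)) + ((-21)·(-14) − (-13)·(-31)) + ((-13)·3 − 26·(-14)) + (26·30 − (-4)·3)| = 3976, so the area is 1988.
The number of boundary lattice points is Σ gcd(|Δx|,|Δy|) = gcd(2,17) + gcd(41,93) + gcd(26,15) + gcd(8,17) + gcd(39,17) + gcd(30,27) = 1+1+1+1+1+3 = 8.
By Pick's theorem A = I + B/2 − 1, so I = 1988 − 8/2 + 1 = 1985.

1985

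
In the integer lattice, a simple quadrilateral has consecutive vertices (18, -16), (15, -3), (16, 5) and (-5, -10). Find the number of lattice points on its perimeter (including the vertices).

The number of boundary lattice points is Σ gcd(|Δx|,|Δy|) = gcd(3,13) + gcd(1,8) + gcd(21,15) + gcd(23,6) = 1+1+3+1 = 6.

6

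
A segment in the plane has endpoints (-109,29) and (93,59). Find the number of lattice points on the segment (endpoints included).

The number of lattice points on a segment between lattice points is gcd(|Δx|,|Δy|) + 1 = gcd(202,30) + 1 = 2 + 1 = 3.

3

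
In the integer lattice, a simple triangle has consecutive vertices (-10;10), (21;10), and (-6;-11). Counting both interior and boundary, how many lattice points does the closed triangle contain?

344

Using the shoelace formula, 2A = |[(-10)·10 − 21·10] + [21·(-11) − (-6)·10] + [(-6)·10 − (-10)·(-11)]| = 651, so the area is 325.5.
The number of boundary lattice points is Σ gcd(|Δx|,|Δy|) = gcd(31,0) + gcd(27,21) + gcd(4,21) = 31+3+1 = 35.
Pick's theorem gives I = A − B/2 + 1 = 325.5 − 35/2 + 1 = 309, so the closed region contains I + B = 309 + 35 = 344 lattice points.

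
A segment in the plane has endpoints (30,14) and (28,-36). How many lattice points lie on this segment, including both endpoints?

The number of lattice points on a segment between lattice points is gcd(|Δx|,|Δy|) + 1 = gcd(2,50) + 1 = 2 + 1 = 3.

3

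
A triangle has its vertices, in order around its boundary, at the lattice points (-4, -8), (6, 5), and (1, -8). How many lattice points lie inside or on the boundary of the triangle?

Using the shoelace formula, 2A = |((-4)·5 − 6·(-8)) + (6·(-8) − 1·5) + (1·(-8) − (-4)·(-8))| = 65, so the area is 32.5.
Along each edge there are gcd(|Δx|,|Δy|)+1 lattice points, so counting each shared vertex once the boundary has gcd(10,13) + gcd(5,13) + gcd(5,0) = 1+1+5 = 7.
Pick's theorem gives I = A − B/2 + 1 = 32.5 − 7/2 + 1 = 30, so the closed region contains I + B = 30 + 7 = 37 lattice points.

37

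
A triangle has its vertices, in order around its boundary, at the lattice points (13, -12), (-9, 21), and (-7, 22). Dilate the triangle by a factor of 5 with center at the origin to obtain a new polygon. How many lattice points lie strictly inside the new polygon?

By the shoelace formula, twice the signed area is |(13·21 − (-9)·(-12)) + ((-9)·22 − (-7)·21) + ((-7)·(-12) − 13·22)| = 88, so the area is 44.
Along each edge there are gcd(|Δx|,|Δy|)+1 lattice points, so counting each shared vertex once the boundary has gcd(22,33) + gcd(2,1) + gcd(20,34) = 11+1+2 = 14.
Scaling by 5 multiplies the area by 5² = 25 (so the new area is 1100) and multiplies the boundary lattice-point count by 5, giving 70.
By Pick's theorem, the interior count of the dilated polygon is 1100 − 70/2 + 1 = 1066.

1066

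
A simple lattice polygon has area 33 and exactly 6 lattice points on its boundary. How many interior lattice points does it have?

31

Pick's theorem A = I + B/2 − 1 rearranges to I = A − B/2 + 1 = 33 − 6/2 + 1 = 31.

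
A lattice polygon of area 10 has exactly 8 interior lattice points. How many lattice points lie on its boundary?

Pick's theorem gives A = I + B/2 − 1, so B = 2(A − I + 1) = 2(10 − 8 + 1) = 6.

6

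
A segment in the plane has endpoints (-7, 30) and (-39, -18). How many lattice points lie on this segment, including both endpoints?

The number of lattice points on a segment between lattice points is gcd(|Δx|,|Δy|) + 1 = gcd(32,48) + 1 = 16 + 1 = 17.

17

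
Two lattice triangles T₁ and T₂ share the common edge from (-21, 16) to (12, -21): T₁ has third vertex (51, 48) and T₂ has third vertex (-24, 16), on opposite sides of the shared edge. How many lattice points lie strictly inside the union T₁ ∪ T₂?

The union is the simple quadrilateral with vertices (-21, 16), (51, 48), (12, -21), (-24, 16) in order.
The shoelace formula gives twice the area as |[(-21)·48 − 51·16] + [51·(-21) − 12·48] + [12·16 − (-24)·(-21)] + [(-24)·16 − (-21)·16]| = 3831, so the area is 1915.5.
The number of boundary lattice points is Σ gcd(|Δx|,|Δy|) = gcd(72,32) + gcd(39,69) + gcd(36,37) + gcd(3,0) = 8+3+1+3 = 15.
By Pick's theorem I = A − B/2 + 1 = 1915.5 − 15/2 + 1 = 1909.

1909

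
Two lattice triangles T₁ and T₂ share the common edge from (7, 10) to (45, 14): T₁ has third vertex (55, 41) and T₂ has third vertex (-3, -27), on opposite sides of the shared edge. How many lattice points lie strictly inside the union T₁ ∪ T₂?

The union is the simple quadrilateral with vertices (7, 10), (55, 41), (45, 14), (-3, -27) in order.
The shoelace formula gives twice the area as |(7·41 − 55·10) + (55·14 − 45·41) + (45·(-27) − (-3)·14) + ((-3)·10 − 7·(-27))| = 2352, so the area is 1176.
Along each edge there are gcd(|Δx|,|Δy|)+1 lattice points, so counting each shared vertex once the boundary has gcd(48,31) + gcd(10,27) + gcd(48,41) + gcd(10,37) = 1+1+1+1 = 4.
By Pick's theorem I = A − B/2 + 1 = 1176 − 4/2 + 1 = 1175.

1175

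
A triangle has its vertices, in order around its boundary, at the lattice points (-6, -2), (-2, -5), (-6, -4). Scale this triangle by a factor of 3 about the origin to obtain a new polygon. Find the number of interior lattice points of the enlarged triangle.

By the shoelace formula, twice the signed area is |[(-6)·(-5) − (-2)·(-2)] + [(-2)·(-4) − (-6)·(-5)] + [(-6)·(-2) − (-6)·(-4)]| = 8, so the area is 4.
Along each edge there are gcd(|Δx|,|Δy|)+1 lattice points, so counting each shared vertex once the boundary has gcd(4,3) + gcd(4,1) + gcd(0,2) = 1+1+2 = 4.
Scaling by 3 multiplies the area by 3² = 9 (so the new area is 36) and multiplies the boundary lattice-point count by 3, giving 12.
By Pick's theorem, the interior count of the dilated polygon is 36 − 12/2 + 1 = 31.

31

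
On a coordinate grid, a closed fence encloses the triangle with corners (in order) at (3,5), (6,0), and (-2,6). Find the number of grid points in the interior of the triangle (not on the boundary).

10

Using the shoelace formula, 2A = |[3·0 − 6·5] + [6·6 − (-2)·0] + [(-2)·5 − 3·6]| = 22, so the area is 11.
Along each edge there are gcd(|Δx|,|Δy|)+1 lattice points, so counting each shared vertex once the boundary has gcd(3,5) + gcd(8,6) + gcd(5,1) = 1+2+1 = 4.
By Pick's theorem A = I + B/2 − 1, so I = 11 − 4/2 + 1 = 10.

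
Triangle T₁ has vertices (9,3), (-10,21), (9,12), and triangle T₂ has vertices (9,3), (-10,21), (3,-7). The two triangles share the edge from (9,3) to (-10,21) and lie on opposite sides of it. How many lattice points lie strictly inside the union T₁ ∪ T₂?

229

The union is the simple quadrilateral with vertices (9,3), (9,12), (-10,21), (3,-7) in order.
By the shoelace formula, twice the signed area is |(9·12 − 9·3) + (9·21 − (-10)·12) + ((-10)·(-7) − 3·21) + (3·3 − 9·(-7))| = 469, so the area is 234.5.
The number of boundary lattice points is Σ gcd(|Δx|,|Δy|) = gcd(0,9) + gcd(19,9) + gcd(13,28) + gcd(6,10) = 9+1+1+2 = 13.
By Pick's theorem I = A − B/2 + 1 = 234.5 − 13/2 + 1 = 229.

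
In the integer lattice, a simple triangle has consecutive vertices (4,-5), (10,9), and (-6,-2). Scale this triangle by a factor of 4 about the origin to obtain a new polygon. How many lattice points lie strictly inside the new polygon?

The shoelace formula gives twice the area as |(4·9 − 10·(-5)) + (10·(-2) − (-6)·9) + ((-6)·(-5) − 4·(-2))| = 158, so the area is 79.
Summing gcd(|Δx|,|Δy|) over the edges gives the boundary count: gcd(6,14) + gcd(16,11) + gcd(10,3) = 2+1+1 = 4.
Scaling by 4 multiplies the area by 4² = 16 (so the new area is 1264) and multiplies the boundary lattice-point count by 4, giving 16.
By Pick's theorem, the interior count of the dilated polygon is 1264 − 16/2 + 1 = 1257.

1257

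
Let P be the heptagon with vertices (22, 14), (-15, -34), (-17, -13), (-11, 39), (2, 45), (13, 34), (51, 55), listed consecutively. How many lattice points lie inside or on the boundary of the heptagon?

By the shoelace formula, twice the signed area is |[22·(-34) − (-15)·14] + [(-15)·(-13) − (-17)·(-34)] + [(-17)·39 − (-11)·(-13)] + [(-11)·45 − 2·39] + [2·34 − 13·45] + [13·55 − 51·34] + [51·14 − 22·55]| = 4332, so the area is 2166.
Summing gcd(|Δx|,|Δy|) over the edges gives the boundary count: gcd(37,48) + gcd(2,21) + gcd(6,52) + gcd(13,6) + gcd(11,11) + gcd(38,21) + gcd(29,41) = 1+1+2+1+11+1+1 = 18.
Pick's theorem gives I = A − B/2 + 1 = 2166 − 18/2 + 1 = 2158, so the closed region contains I + B = 2158 + 18 = 2176 lattice points.

2176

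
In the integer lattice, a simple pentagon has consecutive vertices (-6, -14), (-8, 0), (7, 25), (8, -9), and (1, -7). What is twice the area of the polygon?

Using the shoelace formula, 2A = |[(-6)·0 − (-8)·(-14)] + [(-8)·25 − 7·0] + [7·(-9) − 8·25] + [8·(-7) − 1·(-9)] + [1·(-14) − (-6)·(-7)]| = 678, so the area is 339.

678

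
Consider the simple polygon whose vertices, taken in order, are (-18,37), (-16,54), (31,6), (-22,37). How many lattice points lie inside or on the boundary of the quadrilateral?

The shoelace formula gives twice the area as |((-18)·54 − (-16)·37) + ((-16)·6 − 31·54) + (31·37 − (-22)·6) + ((-22)·37 − (-18)·37)| = 1019, so the area is 1019/2.
Summing gcd(|Δx|,|Δy|) over the edges gives the boundary count: gcd(2,17) + gcd(47,48) + gcd(53,31) + gcd(4,0) = 1+1+1+4 = 7.
Pick's theorem gives I = A − B/2 + 1 = 1019/2 − 7/2 + 1 = 507, so the closed region contains I + B = 507 + 7 = 514 lattice points.

514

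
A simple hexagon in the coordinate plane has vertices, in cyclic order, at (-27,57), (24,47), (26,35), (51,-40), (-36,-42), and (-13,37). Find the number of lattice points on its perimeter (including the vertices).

Along each edge there are gcd(|Δx|,|Δy|)+1 lattice points, so counting each shared vertex once the boundary has gcd(51,10) + gcd(2,12) + gcd(25,75) + gcd(87,2) + gcd(23,79) + gcd(14,20) = 1+2+25+1+1+2 = 32.

32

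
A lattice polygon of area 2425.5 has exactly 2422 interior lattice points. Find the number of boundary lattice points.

9

Pick's theorem gives A = I + B/2 − 1, so B = 2(A − I + 1) = 2(2425.5 − 2422 + 1) = 9.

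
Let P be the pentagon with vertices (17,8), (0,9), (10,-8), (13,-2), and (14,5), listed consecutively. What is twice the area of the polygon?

The shoelace formula gives twice the area as |(17·9 − 0·8) + (0·(-8) − 10·9) + (10·(-2) − 13·(-8)) + (13·5 − 14·(-2)) + (14·8 − 17·5)| = 267, so the area is 133.5.

267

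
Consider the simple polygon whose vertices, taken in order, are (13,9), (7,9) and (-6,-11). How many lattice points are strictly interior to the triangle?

57

By the shoelace formula, twice the signed area is |[13·9 − 7·9] + [7·(-11) − (-6)·9] + [(-6)·9 − 13·(-11)]| = 120, so the area is 60.
Along each edge there are gcd(|Δx|,|Δy|)+1 lattice points, so counting each shared vertex once the boundary has gcd(6,0) + gcd(13,20) + gcd(19,20) = 6+1+1 = 8.
By Pick's theorem A = I + B/2 − 1, so I = 60 − 8/2 + 1 = 57.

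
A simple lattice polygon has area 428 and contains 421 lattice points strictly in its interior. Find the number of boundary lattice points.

Pick's theorem gives A = I + B/2 − 1, so B = 2(A − I + 1) = 2(428 − 421 + 1) = 16.

16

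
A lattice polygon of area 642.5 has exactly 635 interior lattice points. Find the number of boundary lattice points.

17

Pick's theorem gives A = I + B/2 − 1, so B = 2(A − I + 1) = 2(642.5 − 635 + 1) = 17.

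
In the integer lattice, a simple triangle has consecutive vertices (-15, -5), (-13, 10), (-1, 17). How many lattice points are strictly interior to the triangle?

By the shoelace formula, twice the signed area is |((-15)·10 − (-13)·(-5)) + ((-13)·17 − (-1)·10) + ((-1)·(-5) − (-15)·17)| = 166, so the area is 83.
Summing gcd(|Δx|,|Δy|) over the edges gives the boundary count: gcd(2,15) + gcd(12,7) + gcd(14,22) = 1+1+2 = 4.
Pick's theorem gives I = A − B/2 + 1 = 83 − 4/2 + 1 = 82.

82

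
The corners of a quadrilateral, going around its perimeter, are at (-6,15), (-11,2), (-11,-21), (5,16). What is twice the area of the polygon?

506

The shoelace formula gives twice the area as |[(-6)·2 − (-11)·15] + [(-11)·(-21) − (-11)·2] + [(-11)·16 − 5·(-21)] + [5·15 − (-6)·16]| = 506, so the area is 253.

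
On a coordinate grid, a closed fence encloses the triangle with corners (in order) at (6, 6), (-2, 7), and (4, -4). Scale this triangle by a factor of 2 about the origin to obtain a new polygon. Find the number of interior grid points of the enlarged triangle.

The shoelace formula gives twice the area as |(6·7 − (-2)·6) + ((-2)·(-4) − 4·7) + (4·6 − 6·(-4))| = 82, so the area is 41.
Along each edge there are gcd(|Δx|,|Δy|)+1 lattice points, so counting each shared vertex once the boundary has gcd(8,1) + gcd(6,11) + gcd(2,10) = 1+1+2 = 4.
Scaling by 2 multiplies the area by 2² = 4 (so the new area is 164) and multiplies the boundary lattice-point count by 2, giving 8.
By Pick's theorem, the interior count of the dilated polygon is 164 − 8/2 + 1 = 161.

161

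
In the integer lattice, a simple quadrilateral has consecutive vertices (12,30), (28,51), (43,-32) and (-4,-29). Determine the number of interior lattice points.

2231

By the shoelace formula, twice the signed area is |[12·51 − 28·30] + [28·(-32) − 43·51] + [43·(-29) − (-4)·(-32)] + [(-4)·30 − 12·(-29)]| = 4464, so the area is 2232.
The number of boundary lattice points is Σ gcd(|Δx|,|Δy|) = gcd(16,21) + gcd(15,83) + gcd(47,3) + gcd(16,59) = 1+1+1+1 = 4.
By Pick's theorem A = I + B/2 − 1, so I = 2232 − 4/2 + 1 = 2231.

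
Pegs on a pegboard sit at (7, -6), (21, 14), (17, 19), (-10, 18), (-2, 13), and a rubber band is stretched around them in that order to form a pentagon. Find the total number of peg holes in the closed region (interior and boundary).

Using the shoelace formula, 2A = |[7·14 − 21·(-6)] + [21·19 − 17·14] + [17·18 − (-10)·19] + [(-10)·13 − (-2)·18] + [(-2)·(-6) − 7·13]| = 708, so the area is 354.
Summing gcd(|Δx|,|Δy|) over the edges gives the boundary count: gcd(14,20) + gcd(4,5) + gcd(27,1) + gcd(8,5) + gcd(9,19) = 2+1+1+1+1 = 6.
Pick's theorem gives I = A − B/2 + 1 = 354 − 6/2 + 1 = 352, so the closed region contains I + B = 352 + 6 = 358 lattice points.

358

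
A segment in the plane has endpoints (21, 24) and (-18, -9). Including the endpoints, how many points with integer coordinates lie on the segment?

The number of lattice points on a segment between lattice points is gcd(|Δx|,|Δy|) + 1 = gcd(39,33) + 1 = 3 + 1 = 4.

4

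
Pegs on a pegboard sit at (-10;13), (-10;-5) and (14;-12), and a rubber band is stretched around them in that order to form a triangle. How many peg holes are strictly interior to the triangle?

Using the shoelace formula, 2A = |((-10)·(-5) − (-10)·13) + ((-10)·(-12) − 14·(-5)) + (14·13 − (-10)·(-12))| = 432, so the area is 216.
The number of boundary lattice points is Σ gcd(|Δx|,|Δy|) = gcd(0,18) + gcd(24,7) + gcd(24,25) = 18+1+1 = 20.
Pick's theorem gives I = A − B/2 + 1 = 216 − 20/2 + 1 = 207.

207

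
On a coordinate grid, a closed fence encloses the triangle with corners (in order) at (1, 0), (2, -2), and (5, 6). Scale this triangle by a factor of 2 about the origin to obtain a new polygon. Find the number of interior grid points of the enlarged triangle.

Using the shoelace formula, 2A = |(1·(-2) − 2·0) + (2·6 − 5·(-2)) + (5·0 − 1·6)| = 14, so the area is 7.
The number of boundary lattice points is Σ gcd(|Δx|,|Δy|) = gcd(1,2) + gcd(3,8) + gcd(4,6) = 1+1+2 = 4.
Scaling by 2 multiplies the area by 2² = 4 (so the new area is 28) and multiplies the boundary lattice-point count by 2, giving 8.
By Pick's theorem, the interior count of the dilated polygon is 28 − 8/2 + 1 = 25.

25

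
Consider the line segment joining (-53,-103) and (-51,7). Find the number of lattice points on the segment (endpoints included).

The number of lattice points on a segment between lattice points is gcd(|Δx|,|Δy|) + 1 = gcd(2,110) + 1 = 2 + 1 = 3.

3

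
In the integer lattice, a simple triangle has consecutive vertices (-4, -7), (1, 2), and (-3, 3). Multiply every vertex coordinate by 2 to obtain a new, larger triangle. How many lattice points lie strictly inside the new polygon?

Using the shoelace formula, 2A = |((-4)·2 − 1·(-7)) + (1·3 − (-3)·2) + ((-3)·(-7) − (-4)·3)| = 41, so the area is 20.5.
The number of boundary lattice points is Σ gcd(|Δx|,|Δy|) = gcd(5,9) + gcd(4,1) + gcd(1,10) = 1+1+1 = 3.
Scaling by 2 multiplies the area by 2² = 4 (so the new area is 82) and multiplies the boundary lattice-point count by 2, giving 6.
By Pick's theorem, the interior count of the dilated polygon is 82 − 6/2 + 1 = 80.

80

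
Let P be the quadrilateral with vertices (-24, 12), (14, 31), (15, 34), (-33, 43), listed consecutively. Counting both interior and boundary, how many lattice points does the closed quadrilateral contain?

The shoelace formula gives twice the area as |[(-24)·31 − 14·12] + [14·34 − 15·31] + [15·43 − (-33)·34] + [(-33)·12 − (-24)·43]| = 1502, so the area is 751.
Along each edge there are gcd(|Δx|,|Δy|)+1 lattice points, so counting each shared vertex once the boundary has gcd(38,19) + gcd(1,3) + gcd(48,9) + gcd(9,31) = 19+1+3+1 = 24.
Pick's theorem gives I = A − B/2 + 1 = 751 − 24/2 + 1 = 740, so the closed region contains I + B = 740 + 24 = 764 lattice points.

764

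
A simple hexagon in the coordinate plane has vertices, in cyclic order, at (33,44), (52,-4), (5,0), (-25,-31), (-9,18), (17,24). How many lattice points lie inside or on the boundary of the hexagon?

Using the shoelace formula, 2A = |[33·(-4) − 52·44] + [52·0 − 5·(-4)] + [5·(-31) − (-25)·0] + [(-25)·18 − (-9)·(-31)] + [(-9)·24 − 17·18] + [17·44 − 33·24]| = 3850, so the area is 1925.
Along each edge there are gcd(|Δx|,|Δy|)+1 lattice points, so counting each shared vertex once the boundary has gcd(19,48) + gcd(47,4) + gcd(30,31) + gcd(16,49) + gcd(26,6) + gcd(16,20) = 1+1+1+1+2+4 = 10.
Pick's theorem gives I = A − B/2 + 1 = 1925 − 10/2 + 1 = 1921, so the closed region contains I + B = 1921 + 10 = 1931 lattice points.

1931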